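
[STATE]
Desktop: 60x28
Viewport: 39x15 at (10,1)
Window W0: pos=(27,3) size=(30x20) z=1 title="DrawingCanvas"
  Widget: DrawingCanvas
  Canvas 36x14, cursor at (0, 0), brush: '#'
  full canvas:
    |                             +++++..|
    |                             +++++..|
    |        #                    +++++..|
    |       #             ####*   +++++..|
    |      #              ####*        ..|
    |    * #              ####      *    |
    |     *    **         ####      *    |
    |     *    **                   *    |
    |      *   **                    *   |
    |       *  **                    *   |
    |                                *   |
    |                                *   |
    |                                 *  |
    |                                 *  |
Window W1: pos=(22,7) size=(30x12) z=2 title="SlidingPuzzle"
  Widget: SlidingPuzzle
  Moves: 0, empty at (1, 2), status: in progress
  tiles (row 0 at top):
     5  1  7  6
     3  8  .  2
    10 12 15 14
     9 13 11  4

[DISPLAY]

                                       
                                       
                 ┏━━━━━━━━━━━━━━━━━━━━━
                 ┃ DrawingCanvas       
                 ┠─────────────────────
                 ┃+                    
            ┏━━━━━━━━━━━━━━━━━━━━━━━━━━
            ┃ SlidingPuzzle            
            ┠──────────────────────────
            ┃┌────┬────┬────┬────┐     
            ┃│  5 │  1 │  7 │  6 │     
            ┃├────┼────┼────┼────┤     
            ┃│  3 │  8 │    │  2 │     
            ┃├────┼────┼────┼────┤     
            ┃│ 10 │ 12 │ 15 │ 14 │     


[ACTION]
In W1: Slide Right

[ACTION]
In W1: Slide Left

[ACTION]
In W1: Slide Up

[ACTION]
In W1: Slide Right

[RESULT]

                                       
                                       
                 ┏━━━━━━━━━━━━━━━━━━━━━
                 ┃ DrawingCanvas       
                 ┠─────────────────────
                 ┃+                    
            ┏━━━━━━━━━━━━━━━━━━━━━━━━━━
            ┃ SlidingPuzzle            
            ┠──────────────────────────
            ┃┌────┬────┬────┬────┐     
            ┃│  5 │  1 │  7 │  6 │     
            ┃├────┼────┼────┼────┤     
            ┃│  3 │  8 │ 15 │  2 │     
            ┃├────┼────┼────┼────┤     
            ┃│ 10 │    │ 12 │ 14 │     


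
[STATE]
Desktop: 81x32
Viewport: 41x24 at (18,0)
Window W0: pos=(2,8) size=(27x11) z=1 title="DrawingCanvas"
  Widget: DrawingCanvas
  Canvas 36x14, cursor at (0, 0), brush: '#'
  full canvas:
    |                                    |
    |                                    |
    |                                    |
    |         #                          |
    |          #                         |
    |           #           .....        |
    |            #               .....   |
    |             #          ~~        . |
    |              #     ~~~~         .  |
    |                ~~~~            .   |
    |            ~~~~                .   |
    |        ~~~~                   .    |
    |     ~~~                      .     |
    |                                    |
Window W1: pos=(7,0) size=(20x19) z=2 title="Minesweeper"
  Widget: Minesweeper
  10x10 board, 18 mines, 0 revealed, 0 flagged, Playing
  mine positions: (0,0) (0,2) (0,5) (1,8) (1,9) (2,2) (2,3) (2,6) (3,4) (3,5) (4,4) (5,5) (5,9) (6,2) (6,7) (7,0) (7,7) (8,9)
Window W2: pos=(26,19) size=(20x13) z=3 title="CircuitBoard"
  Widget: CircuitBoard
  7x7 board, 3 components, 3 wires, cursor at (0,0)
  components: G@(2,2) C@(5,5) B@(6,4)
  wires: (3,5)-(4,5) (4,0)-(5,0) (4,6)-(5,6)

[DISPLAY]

━━━━━━━━┓                                
er      ┃                                
────────┨                                
        ┃                                
        ┃                                
        ┃                                
        ┃                                
        ┃                                
        ┃━┓                              
        ┃ ┃                              
        ┃─┨                              
        ┃ ┃                              
        ┃ ┃                              
        ┃ ┃                              
        ┃ ┃                              
        ┃ ┃                              
        ┃.┃                              
        ┃ ┃                              
━━━━━━━━┛━┛                              
        ┏━━━━━━━━━━━━━━━━━━┓             
        ┃ CircuitBoard     ┃             
        ┠──────────────────┨             
        ┃   0 1 2 3 4 5 6  ┃             
        ┃0  [.]            ┃             


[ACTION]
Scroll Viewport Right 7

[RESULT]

━┓                                       
 ┃                                       
─┨                                       
 ┃                                       
 ┃                                       
 ┃                                       
 ┃                                       
 ┃                                       
 ┃━┓                                     
 ┃ ┃                                     
 ┃─┨                                     
 ┃ ┃                                     
 ┃ ┃                                     
 ┃ ┃                                     
 ┃ ┃                                     
 ┃ ┃                                     
 ┃.┃                                     
 ┃ ┃                                     
━┛━┛                                     
 ┏━━━━━━━━━━━━━━━━━━┓                    
 ┃ CircuitBoard     ┃                    
 ┠──────────────────┨                    
 ┃   0 1 2 3 4 5 6  ┃                    
 ┃0  [.]            ┃                    


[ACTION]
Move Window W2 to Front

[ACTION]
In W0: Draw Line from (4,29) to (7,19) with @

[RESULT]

━┓                                       
 ┃                                       
─┨                                       
 ┃                                       
 ┃                                       
 ┃                                       
 ┃                                       
 ┃                                       
 ┃━┓                                     
 ┃ ┃                                     
 ┃─┨                                     
 ┃ ┃                                     
 ┃ ┃                                     
 ┃ ┃                                     
 ┃ ┃                                     
 ┃ ┃                                     
 ┃@┃                                     
 ┃ ┃                                     
━┛━┛                                     
 ┏━━━━━━━━━━━━━━━━━━┓                    
 ┃ CircuitBoard     ┃                    
 ┠──────────────────┨                    
 ┃   0 1 2 3 4 5 6  ┃                    
 ┃0  [.]            ┃                    


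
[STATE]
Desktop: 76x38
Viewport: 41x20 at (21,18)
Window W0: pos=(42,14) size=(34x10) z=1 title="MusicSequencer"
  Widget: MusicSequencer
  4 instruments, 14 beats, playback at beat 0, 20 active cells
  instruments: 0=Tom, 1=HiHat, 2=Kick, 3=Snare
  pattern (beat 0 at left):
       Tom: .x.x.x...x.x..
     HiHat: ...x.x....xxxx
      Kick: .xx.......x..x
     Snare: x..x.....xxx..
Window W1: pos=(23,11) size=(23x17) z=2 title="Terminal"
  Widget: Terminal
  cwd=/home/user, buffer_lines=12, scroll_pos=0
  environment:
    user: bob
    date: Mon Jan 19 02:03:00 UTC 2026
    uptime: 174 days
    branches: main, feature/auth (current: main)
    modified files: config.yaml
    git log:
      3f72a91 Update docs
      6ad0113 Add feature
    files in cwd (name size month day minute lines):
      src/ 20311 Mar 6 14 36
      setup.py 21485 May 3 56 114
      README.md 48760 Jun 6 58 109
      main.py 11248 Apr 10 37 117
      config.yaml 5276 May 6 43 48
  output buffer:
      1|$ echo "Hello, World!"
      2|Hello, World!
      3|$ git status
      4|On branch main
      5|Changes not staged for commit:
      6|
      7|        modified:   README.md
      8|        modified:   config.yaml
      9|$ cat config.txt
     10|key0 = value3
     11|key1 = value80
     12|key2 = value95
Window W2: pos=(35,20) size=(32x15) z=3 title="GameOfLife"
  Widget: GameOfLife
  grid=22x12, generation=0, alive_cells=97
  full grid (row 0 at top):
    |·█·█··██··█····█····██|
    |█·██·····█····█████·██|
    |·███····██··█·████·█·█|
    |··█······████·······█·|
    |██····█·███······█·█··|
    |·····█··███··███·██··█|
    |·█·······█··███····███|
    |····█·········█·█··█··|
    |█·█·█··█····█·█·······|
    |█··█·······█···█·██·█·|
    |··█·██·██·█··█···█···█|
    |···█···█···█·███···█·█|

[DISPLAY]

  ┃Changes not staged fo┃Tom·█·█·█···█·█·
  ┃                     ┃Hat···█·█····███
  ┃        mod┏━━━━━━━━━━━━━━━━━━━━━━━━━━
  ┃        mod┃ GameOfLife               
  ┃$ cat confi┠──────────────────────────
  ┃key0 = valu┃Gen: 0                    
  ┃key1 = valu┃█·██·····█····█████·██    
  ┃key2 = valu┃·███····██··█·████·█·█    
  ┃$ █        ┃··█······████·······█·    
  ┗━━━━━━━━━━━┃██····█·███······█·█··    
              ┃·····█··███··███·██··█    
              ┃·█·······█··███····███    
              ┃····█·········█·█··█··    
              ┃█·█·█··█····█·█·······    
              ┃█··█·······█···█·██·█·    
              ┃··█·██·██·█··█···█···█    
              ┗━━━━━━━━━━━━━━━━━━━━━━━━━━
                                         
                                         
                                         


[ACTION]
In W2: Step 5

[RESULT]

  ┃Changes not staged fo┃Tom·█·█·█···█·█·
  ┃                     ┃Hat···█·█····███
  ┃        mod┏━━━━━━━━━━━━━━━━━━━━━━━━━━
  ┃        mod┃ GameOfLife               
  ┃$ cat confi┠──────────────────────────
  ┃key0 = valu┃Gen: 5                    
  ┃key1 = valu┃··············█·█·█···    
  ┃key2 = valu┃·········██···█·█·█···    
  ┃$ █        ┃·········██···██······    
  ┗━━━━━━━━━━━┃███······█······█··█··    
              ┃█·█······██··█··█·····    
              ┃████···████··█········    
              ┃█·███··██·█···········    
              ┃·····█··██·███···██···    
              ┃····██············█···    
              ┃█··········█·███··███·    
              ┗━━━━━━━━━━━━━━━━━━━━━━━━━━
                                         
                                         
                                         


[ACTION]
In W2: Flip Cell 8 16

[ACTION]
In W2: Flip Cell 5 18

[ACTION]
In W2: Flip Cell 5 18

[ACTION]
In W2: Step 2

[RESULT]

  ┃Changes not staged fo┃Tom·█·█·█···█·█·
  ┃                     ┃Hat···█·█····███
  ┃        mod┏━━━━━━━━━━━━━━━━━━━━━━━━━━
  ┃        mod┃ GameOfLife               
  ┃$ cat confi┠──────────────────────────
  ┃key0 = valu┃Gen: 7                    
  ┃key1 = valu┃···············██·█···    
  ┃key2 = valu┃·········█···██·█·····    
  ┃$ █        ┃·█······█·····█·██····    
  ┗━━━━━━━━━━━┃·█··············██····    
              ┃·█····················    
              ┃·····█················    
              ┃····█····█·······██···    
              ┃·······███··█····██···    
              ┃····██·██·····███·██··    
              ┃··█·█·······█··█···█··    
              ┗━━━━━━━━━━━━━━━━━━━━━━━━━━
                                         
                                         
                                         


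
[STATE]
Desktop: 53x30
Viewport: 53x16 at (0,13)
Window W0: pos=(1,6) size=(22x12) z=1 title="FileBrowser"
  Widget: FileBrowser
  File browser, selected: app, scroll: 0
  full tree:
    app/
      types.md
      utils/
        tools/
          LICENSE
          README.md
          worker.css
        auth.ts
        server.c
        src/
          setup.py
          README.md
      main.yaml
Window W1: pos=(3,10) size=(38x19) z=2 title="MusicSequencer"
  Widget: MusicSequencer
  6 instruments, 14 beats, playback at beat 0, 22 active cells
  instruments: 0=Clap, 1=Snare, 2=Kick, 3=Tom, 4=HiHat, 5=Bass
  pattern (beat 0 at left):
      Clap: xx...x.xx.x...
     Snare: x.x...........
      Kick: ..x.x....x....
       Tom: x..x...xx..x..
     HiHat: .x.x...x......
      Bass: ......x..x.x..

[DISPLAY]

 ┃ ┃      ▼1234567890123                ┃            
 ┃ ┃  Clap██···█·██·█···                ┃            
 ┃ ┃ Snare█·█···········                ┃            
 ┃ ┃  Kick··█·█····█····                ┃            
 ┗━┃   Tom█··█···██··█··                ┃            
   ┃ HiHat·█·█···█······                ┃            
   ┃  Bass······█··█·█··                ┃            
   ┃                                    ┃            
   ┃                                    ┃            
   ┃                                    ┃            
   ┃                                    ┃            
   ┃                                    ┃            
   ┃                                    ┃            
   ┃                                    ┃            
   ┃                                    ┃            
   ┗━━━━━━━━━━━━━━━━━━━━━━━━━━━━━━━━━━━━┛            


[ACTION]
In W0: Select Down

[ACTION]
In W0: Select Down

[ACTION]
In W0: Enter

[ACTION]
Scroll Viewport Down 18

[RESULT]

 ┃ ┃  Clap██···█·██·█···                ┃            
 ┃ ┃ Snare█·█···········                ┃            
 ┃ ┃  Kick··█·█····█····                ┃            
 ┗━┃   Tom█··█···██··█··                ┃            
   ┃ HiHat·█·█···█······                ┃            
   ┃  Bass······█··█·█··                ┃            
   ┃                                    ┃            
   ┃                                    ┃            
   ┃                                    ┃            
   ┃                                    ┃            
   ┃                                    ┃            
   ┃                                    ┃            
   ┃                                    ┃            
   ┃                                    ┃            
   ┗━━━━━━━━━━━━━━━━━━━━━━━━━━━━━━━━━━━━┛            
                                                     


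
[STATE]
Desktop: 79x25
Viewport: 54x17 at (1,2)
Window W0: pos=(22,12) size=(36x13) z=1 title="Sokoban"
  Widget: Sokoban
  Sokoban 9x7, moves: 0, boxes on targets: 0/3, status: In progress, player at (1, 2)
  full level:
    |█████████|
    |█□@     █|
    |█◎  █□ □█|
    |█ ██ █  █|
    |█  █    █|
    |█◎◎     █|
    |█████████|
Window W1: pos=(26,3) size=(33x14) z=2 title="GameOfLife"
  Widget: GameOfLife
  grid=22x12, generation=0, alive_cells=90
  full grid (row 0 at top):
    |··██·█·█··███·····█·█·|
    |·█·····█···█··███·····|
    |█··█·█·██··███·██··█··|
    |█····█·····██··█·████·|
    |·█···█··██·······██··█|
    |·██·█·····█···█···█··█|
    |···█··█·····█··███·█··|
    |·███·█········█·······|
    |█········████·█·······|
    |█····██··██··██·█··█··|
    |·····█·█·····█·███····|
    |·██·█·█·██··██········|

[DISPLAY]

                                                      
                         ┏━━━━━━━━━━━━━━━━━━━━━━━━━━━━
                         ┃ GameOfLife                 
                         ┠────────────────────────────
                         ┃Gen: 0                      
                         ┃·█·····█···█··███·····      
                         ┃█··█·█·██··███·██··█··      
                         ┃█····█·····██··█·████·      
                         ┃·█···█··██·······██··█      
                         ┃·██·█·····█···█···█··█      
                     ┏━━━┃···█··█·····█··███·█··      
                     ┃ So┃·███·█········█·······      
                     ┠───┃█········████·█·······      
                     ┃███┃█····██··██··██·█··█··      
                     ┃█□@┗━━━━━━━━━━━━━━━━━━━━━━━━━━━━
                     ┃█◎  █□ □█                       
                     ┃█ ██ █  █                       


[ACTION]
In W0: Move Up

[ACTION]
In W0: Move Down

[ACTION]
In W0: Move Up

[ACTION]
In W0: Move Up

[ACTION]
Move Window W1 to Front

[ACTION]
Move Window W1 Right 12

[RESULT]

                                                      
                                     ┏━━━━━━━━━━━━━━━━
                                     ┃ GameOfLife     
                                     ┠────────────────
                                     ┃Gen: 0          
                                     ┃·█·····█···█··██
                                     ┃█··█·█·██··███·█
                                     ┃█····█·····██··█
                                     ┃·█···█··██······
                                     ┃·██·█·····█···█·
                     ┏━━━━━━━━━━━━━━━┃···█··█·····█··█
                     ┃ Sokoban       ┃·███·█········█·
                     ┠───────────────┃█········████·█·
                     ┃█████████      ┃█····██··██··██·
                     ┃█□@     █      ┗━━━━━━━━━━━━━━━━
                     ┃█◎  █□ □█                       
                     ┃█ ██ █  █                       


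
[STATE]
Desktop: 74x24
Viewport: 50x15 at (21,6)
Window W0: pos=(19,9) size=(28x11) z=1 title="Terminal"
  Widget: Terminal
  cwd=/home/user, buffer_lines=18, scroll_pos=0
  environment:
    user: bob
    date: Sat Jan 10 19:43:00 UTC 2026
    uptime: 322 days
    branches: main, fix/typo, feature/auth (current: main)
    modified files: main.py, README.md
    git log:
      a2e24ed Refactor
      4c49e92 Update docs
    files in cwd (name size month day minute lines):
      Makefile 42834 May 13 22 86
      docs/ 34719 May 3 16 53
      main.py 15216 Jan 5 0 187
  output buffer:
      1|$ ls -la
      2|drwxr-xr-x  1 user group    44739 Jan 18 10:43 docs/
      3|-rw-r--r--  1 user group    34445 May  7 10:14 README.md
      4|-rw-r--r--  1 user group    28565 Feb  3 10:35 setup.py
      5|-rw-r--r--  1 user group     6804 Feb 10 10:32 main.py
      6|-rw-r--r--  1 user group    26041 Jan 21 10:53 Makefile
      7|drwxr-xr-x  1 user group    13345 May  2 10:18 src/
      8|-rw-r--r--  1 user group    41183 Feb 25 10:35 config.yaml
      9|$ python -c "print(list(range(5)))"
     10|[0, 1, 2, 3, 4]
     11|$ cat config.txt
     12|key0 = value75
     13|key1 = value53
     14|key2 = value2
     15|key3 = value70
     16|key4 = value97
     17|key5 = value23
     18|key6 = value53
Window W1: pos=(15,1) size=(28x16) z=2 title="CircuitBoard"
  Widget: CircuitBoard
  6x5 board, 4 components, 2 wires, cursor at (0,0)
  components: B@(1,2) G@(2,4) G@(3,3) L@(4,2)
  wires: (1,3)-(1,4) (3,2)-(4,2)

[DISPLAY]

                     ┃                            
       B   · ─ ·     ┃                            
                     ┃                            
               G     ┃━━━┓                        
                     ┃   ┃                        
       ·   G         ┃───┨                        
       │             ┃   ┃                        
       L             ┃p  ┃                        
r: (0,0)             ┃p  ┃                        
                     ┃p  ┃                        
━━━━━━━━━━━━━━━━━━━━━┛p  ┃                        
rw-r--r--  1 user group  ┃                        
rwxr-xr-x  1 user group  ┃                        
━━━━━━━━━━━━━━━━━━━━━━━━━┛                        
                                                  


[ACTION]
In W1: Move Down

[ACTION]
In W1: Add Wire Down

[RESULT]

                     ┃                            
]      B   · ─ ·     ┃                            
                     ┃                            
               G     ┃━━━┓                        
                     ┃   ┃                        
       ·   G         ┃───┨                        
       │             ┃   ┃                        
       L             ┃p  ┃                        
r: (1,0)             ┃p  ┃                        
                     ┃p  ┃                        
━━━━━━━━━━━━━━━━━━━━━┛p  ┃                        
rw-r--r--  1 user group  ┃                        
rwxr-xr-x  1 user group  ┃                        
━━━━━━━━━━━━━━━━━━━━━━━━━┛                        
                                                  


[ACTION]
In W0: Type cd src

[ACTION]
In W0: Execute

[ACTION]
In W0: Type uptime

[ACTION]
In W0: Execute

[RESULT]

                     ┃                            
]      B   · ─ ·     ┃                            
                     ┃                            
               G     ┃━━━┓                        
                     ┃   ┃                        
       ·   G         ┃───┨                        
       │             ┃   ┃                        
       L             ┃   ┃                        
r: (1,0)             ┃   ┃                        
                     ┃   ┃                        
━━━━━━━━━━━━━━━━━━━━━┛   ┃                        
10:00  up 322 days       ┃                        
 █                       ┃                        
━━━━━━━━━━━━━━━━━━━━━━━━━┛                        
                                                  


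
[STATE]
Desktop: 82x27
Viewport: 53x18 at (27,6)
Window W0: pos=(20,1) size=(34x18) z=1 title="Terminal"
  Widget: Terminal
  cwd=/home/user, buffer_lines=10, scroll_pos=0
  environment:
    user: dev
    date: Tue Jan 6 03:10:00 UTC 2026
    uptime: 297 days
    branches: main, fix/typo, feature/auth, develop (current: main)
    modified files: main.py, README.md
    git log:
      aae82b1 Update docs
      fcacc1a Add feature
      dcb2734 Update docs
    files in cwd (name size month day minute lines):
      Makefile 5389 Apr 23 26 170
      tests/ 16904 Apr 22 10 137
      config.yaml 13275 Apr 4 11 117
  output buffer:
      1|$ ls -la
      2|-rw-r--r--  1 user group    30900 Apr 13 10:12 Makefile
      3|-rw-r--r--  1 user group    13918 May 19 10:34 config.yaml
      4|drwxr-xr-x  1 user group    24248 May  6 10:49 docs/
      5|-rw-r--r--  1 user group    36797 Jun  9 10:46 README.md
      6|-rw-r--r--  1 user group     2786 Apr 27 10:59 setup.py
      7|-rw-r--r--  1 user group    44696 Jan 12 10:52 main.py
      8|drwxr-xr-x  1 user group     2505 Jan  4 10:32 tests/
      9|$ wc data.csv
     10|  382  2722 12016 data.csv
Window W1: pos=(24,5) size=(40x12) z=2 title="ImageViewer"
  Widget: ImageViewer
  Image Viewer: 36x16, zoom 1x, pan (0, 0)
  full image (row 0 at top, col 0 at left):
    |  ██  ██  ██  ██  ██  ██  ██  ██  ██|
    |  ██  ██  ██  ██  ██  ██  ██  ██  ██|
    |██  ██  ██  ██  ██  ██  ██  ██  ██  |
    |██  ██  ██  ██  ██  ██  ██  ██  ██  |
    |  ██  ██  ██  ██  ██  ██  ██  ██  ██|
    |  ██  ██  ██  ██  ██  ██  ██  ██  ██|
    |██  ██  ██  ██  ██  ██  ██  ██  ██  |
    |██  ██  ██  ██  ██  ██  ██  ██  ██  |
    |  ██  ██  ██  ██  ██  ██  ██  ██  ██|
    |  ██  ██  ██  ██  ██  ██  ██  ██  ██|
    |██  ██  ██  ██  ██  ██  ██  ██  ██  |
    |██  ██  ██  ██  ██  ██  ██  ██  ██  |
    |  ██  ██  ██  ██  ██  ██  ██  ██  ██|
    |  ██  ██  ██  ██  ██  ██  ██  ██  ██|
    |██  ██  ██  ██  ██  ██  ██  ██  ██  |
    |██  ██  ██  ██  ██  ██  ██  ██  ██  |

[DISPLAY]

mageViewer                          ┃                
────────────────────────────────────┨                
██  ██  ██  ██  ██  ██  ██  ██  ██  ┃                
██  ██  ██  ██  ██  ██  ██  ██  ██  ┃                
  ██  ██  ██  ██  ██  ██  ██  ██    ┃                
  ██  ██  ██  ██  ██  ██  ██  ██    ┃                
██  ██  ██  ██  ██  ██  ██  ██  ██  ┃                
██  ██  ██  ██  ██  ██  ██  ██  ██  ┃                
  ██  ██  ██  ██  ██  ██  ██  ██    ┃                
  ██  ██  ██  ██  ██  ██  ██  ██    ┃                
━━━━━━━━━━━━━━━━━━━━━━━━━━━━━━━━━━━━┛                
                          ┃                          
━━━━━━━━━━━━━━━━━━━━━━━━━━┛                          
                                                     
                                                     
                                                     
                                                     
                                                     


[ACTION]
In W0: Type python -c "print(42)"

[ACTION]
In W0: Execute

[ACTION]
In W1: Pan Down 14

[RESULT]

mageViewer                          ┃                
────────────────────────────────────┨                
  ██  ██  ██  ██  ██  ██  ██  ██    ┃                
  ██  ██  ██  ██  ██  ██  ██  ██    ┃                
                                    ┃                
                                    ┃                
                                    ┃                
                                    ┃                
                                    ┃                
                                    ┃                
━━━━━━━━━━━━━━━━━━━━━━━━━━━━━━━━━━━━┛                
                          ┃                          
━━━━━━━━━━━━━━━━━━━━━━━━━━┛                          
                                                     
                                                     
                                                     
                                                     
                                                     


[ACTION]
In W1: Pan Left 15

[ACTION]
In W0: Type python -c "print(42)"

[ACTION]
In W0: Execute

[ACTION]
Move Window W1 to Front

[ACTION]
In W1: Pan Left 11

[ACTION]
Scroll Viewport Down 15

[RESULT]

  ██  ██  ██  ██  ██  ██  ██  ██    ┃                
                                    ┃                
                                    ┃                
                                    ┃                
                                    ┃                
                                    ┃                
                                    ┃                
━━━━━━━━━━━━━━━━━━━━━━━━━━━━━━━━━━━━┛                
                          ┃                          
━━━━━━━━━━━━━━━━━━━━━━━━━━┛                          
                                                     
                                                     
                                                     
                                                     
                                                     
                                                     
                                                     
                                                     


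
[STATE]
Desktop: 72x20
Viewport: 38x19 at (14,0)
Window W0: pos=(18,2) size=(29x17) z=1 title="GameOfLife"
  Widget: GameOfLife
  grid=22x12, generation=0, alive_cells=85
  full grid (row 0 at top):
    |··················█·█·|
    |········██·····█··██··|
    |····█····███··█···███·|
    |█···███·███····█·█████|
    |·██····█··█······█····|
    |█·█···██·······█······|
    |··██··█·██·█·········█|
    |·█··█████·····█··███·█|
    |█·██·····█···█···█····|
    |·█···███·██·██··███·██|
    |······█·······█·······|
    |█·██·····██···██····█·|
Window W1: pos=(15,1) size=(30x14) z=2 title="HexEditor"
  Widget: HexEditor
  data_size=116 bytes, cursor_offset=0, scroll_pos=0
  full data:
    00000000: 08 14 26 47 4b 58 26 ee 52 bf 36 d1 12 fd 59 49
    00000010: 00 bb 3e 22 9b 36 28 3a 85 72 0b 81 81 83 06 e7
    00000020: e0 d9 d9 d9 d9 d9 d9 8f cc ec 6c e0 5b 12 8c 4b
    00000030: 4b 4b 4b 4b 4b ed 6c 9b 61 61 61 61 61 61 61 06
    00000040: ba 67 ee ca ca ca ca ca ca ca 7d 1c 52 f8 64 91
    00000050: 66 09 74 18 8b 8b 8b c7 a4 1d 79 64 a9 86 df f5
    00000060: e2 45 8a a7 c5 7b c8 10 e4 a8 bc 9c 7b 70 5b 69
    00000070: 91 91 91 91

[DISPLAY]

                                      
 ┏━━━━━━━━━━━━━━━━━━━━━━━━━━━━┓       
 ┃ HexEditor                  ┃━┓     
 ┠────────────────────────────┨ ┃     
 ┃00000000  08 14 26 47 4b 58 ┃─┨     
 ┃00000010  00 bb 3e 22 9b 36 ┃ ┃     
 ┃00000020  e0 d9 d9 d9 d9 d9 ┃ ┃     
 ┃00000030  4b 4b 4b 4b 4b ed ┃ ┃     
 ┃00000040  ba 67 ee ca ca ca ┃ ┃     
 ┃00000050  66 09 74 18 8b 8b ┃ ┃     
 ┃00000060  e2 45 8a a7 c5 7b ┃ ┃     
 ┃00000070  91 91 91 91       ┃ ┃     
 ┃                            ┃ ┃     
 ┃                            ┃ ┃     
 ┗━━━━━━━━━━━━━━━━━━━━━━━━━━━━┛ ┃     
    ┃·█···███·██·██··███·██     ┃     
    ┃······█·······█·······     ┃     
    ┃█·██·····██···██····█·     ┃     
    ┗━━━━━━━━━━━━━━━━━━━━━━━━━━━┛     


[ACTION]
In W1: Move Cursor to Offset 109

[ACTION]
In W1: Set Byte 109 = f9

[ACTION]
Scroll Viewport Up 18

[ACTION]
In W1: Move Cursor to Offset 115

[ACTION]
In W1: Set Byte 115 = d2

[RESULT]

                                      
 ┏━━━━━━━━━━━━━━━━━━━━━━━━━━━━┓       
 ┃ HexEditor                  ┃━┓     
 ┠────────────────────────────┨ ┃     
 ┃00000000  08 14 26 47 4b 58 ┃─┨     
 ┃00000010  00 bb 3e 22 9b 36 ┃ ┃     
 ┃00000020  e0 d9 d9 d9 d9 d9 ┃ ┃     
 ┃00000030  4b 4b 4b 4b 4b ed ┃ ┃     
 ┃00000040  ba 67 ee ca ca ca ┃ ┃     
 ┃00000050  66 09 74 18 8b 8b ┃ ┃     
 ┃00000060  e2 45 8a a7 c5 7b ┃ ┃     
 ┃00000070  91 91 91 D2       ┃ ┃     
 ┃                            ┃ ┃     
 ┃                            ┃ ┃     
 ┗━━━━━━━━━━━━━━━━━━━━━━━━━━━━┛ ┃     
    ┃·█···███·██·██··███·██     ┃     
    ┃······█·······█·······     ┃     
    ┃█·██·····██···██····█·     ┃     
    ┗━━━━━━━━━━━━━━━━━━━━━━━━━━━┛     


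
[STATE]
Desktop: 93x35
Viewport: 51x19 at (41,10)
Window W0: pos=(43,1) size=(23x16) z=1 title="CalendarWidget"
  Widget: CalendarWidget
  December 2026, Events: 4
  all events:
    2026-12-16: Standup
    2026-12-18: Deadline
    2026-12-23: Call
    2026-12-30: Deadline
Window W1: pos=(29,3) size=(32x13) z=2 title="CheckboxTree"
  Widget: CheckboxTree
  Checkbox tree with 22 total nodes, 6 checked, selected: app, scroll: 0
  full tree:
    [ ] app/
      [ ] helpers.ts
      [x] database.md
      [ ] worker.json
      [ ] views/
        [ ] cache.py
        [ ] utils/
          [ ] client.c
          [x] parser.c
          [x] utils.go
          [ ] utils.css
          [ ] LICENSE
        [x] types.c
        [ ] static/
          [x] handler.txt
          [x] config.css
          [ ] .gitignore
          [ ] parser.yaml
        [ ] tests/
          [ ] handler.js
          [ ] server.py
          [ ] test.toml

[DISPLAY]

s/                 ┃    ┃                          
che.py             ┃    ┃                          
ils/               ┃    ┃                          
client.c           ┃    ┃                          
parser.c           ┃    ┃                          
━━━━━━━━━━━━━━━━━━━┛    ┃                          
  ┗━━━━━━━━━━━━━━━━━━━━━┛                          
                                                   
                                                   
                                                   
                                                   
                                                   
                                                   
                                                   
                                                   
                                                   
                                                   
                                                   
                                                   


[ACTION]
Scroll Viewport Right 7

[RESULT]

/                 ┃    ┃                           
he.py             ┃    ┃                           
ls/               ┃    ┃                           
lient.c           ┃    ┃                           
arser.c           ┃    ┃                           
━━━━━━━━━━━━━━━━━━┛    ┃                           
 ┗━━━━━━━━━━━━━━━━━━━━━┛                           
                                                   
                                                   
                                                   
                                                   
                                                   
                                                   
                                                   
                                                   
                                                   
                                                   
                                                   
                                                   


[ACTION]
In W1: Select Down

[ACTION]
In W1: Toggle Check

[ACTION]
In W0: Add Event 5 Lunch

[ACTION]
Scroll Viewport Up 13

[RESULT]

                                                   
 ┏━━━━━━━━━━━━━━━━━━━━━┓                           
 ┃ CalendarWidget      ┃                           
━━━━━━━━━━━━━━━━━━┓────┨                           
e                 ┃    ┃                           
──────────────────┨ Su ┃                           
                  ┃*  6┃                           
rs.ts             ┃ 13 ┃                           
ase.md            ┃19 2┃                           
r.json            ┃6 27┃                           
/                 ┃    ┃                           
he.py             ┃    ┃                           
ls/               ┃    ┃                           
lient.c           ┃    ┃                           
arser.c           ┃    ┃                           
━━━━━━━━━━━━━━━━━━┛    ┃                           
 ┗━━━━━━━━━━━━━━━━━━━━━┛                           
                                                   
                                                   
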